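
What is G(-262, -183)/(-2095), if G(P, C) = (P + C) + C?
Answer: 628/2095 ≈ 0.29976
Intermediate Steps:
G(P, C) = P + 2*C (G(P, C) = (C + P) + C = P + 2*C)
G(-262, -183)/(-2095) = (-262 + 2*(-183))/(-2095) = (-262 - 366)*(-1/2095) = -628*(-1/2095) = 628/2095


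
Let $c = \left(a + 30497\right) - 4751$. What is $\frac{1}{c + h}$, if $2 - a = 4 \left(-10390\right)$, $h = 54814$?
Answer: $\frac{1}{122122} \approx 8.1885 \cdot 10^{-6}$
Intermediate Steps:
$a = 41562$ ($a = 2 - 4 \left(-10390\right) = 2 - -41560 = 2 + 41560 = 41562$)
$c = 67308$ ($c = \left(41562 + 30497\right) - 4751 = 72059 - 4751 = 67308$)
$\frac{1}{c + h} = \frac{1}{67308 + 54814} = \frac{1}{122122}$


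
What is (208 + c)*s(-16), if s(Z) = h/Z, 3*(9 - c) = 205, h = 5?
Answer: -1115/24 ≈ -46.458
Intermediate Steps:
c = -178/3 (c = 9 - ⅓*205 = 9 - 205/3 = -178/3 ≈ -59.333)
s(Z) = 5/Z
(208 + c)*s(-16) = (208 - 178/3)*(5/(-16)) = 446*(5*(-1/16))/3 = (446/3)*(-5/16) = -1115/24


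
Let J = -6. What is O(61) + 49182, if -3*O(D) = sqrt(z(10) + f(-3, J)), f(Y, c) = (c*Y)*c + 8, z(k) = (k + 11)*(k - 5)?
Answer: 49182 - sqrt(5)/3 ≈ 49181.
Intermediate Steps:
z(k) = (-5 + k)*(11 + k) (z(k) = (11 + k)*(-5 + k) = (-5 + k)*(11 + k))
f(Y, c) = 8 + Y*c**2 (f(Y, c) = (Y*c)*c + 8 = Y*c**2 + 8 = 8 + Y*c**2)
O(D) = -sqrt(5)/3 (O(D) = -sqrt((-55 + 10**2 + 6*10) + (8 - 3*(-6)**2))/3 = -sqrt((-55 + 100 + 60) + (8 - 3*36))/3 = -sqrt(105 + (8 - 108))/3 = -sqrt(105 - 100)/3 = -sqrt(5)/3)
O(61) + 49182 = -sqrt(5)/3 + 49182 = 49182 - sqrt(5)/3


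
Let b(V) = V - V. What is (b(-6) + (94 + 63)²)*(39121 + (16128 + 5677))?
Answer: 1501764974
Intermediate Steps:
b(V) = 0
(b(-6) + (94 + 63)²)*(39121 + (16128 + 5677)) = (0 + (94 + 63)²)*(39121 + (16128 + 5677)) = (0 + 157²)*(39121 + 21805) = (0 + 24649)*60926 = 24649*60926 = 1501764974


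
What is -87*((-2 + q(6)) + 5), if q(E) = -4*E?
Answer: 1827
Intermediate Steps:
-87*((-2 + q(6)) + 5) = -87*((-2 - 4*6) + 5) = -87*((-2 - 24) + 5) = -87*(-26 + 5) = -87*(-21) = 1827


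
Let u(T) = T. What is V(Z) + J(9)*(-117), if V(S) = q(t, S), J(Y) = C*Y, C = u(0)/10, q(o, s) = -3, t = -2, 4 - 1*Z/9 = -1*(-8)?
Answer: -3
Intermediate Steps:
Z = -36 (Z = 36 - (-9)*(-8) = 36 - 9*8 = 36 - 72 = -36)
C = 0 (C = 0/10 = 0*(1/10) = 0)
J(Y) = 0 (J(Y) = 0*Y = 0)
V(S) = -3
V(Z) + J(9)*(-117) = -3 + 0*(-117) = -3 + 0 = -3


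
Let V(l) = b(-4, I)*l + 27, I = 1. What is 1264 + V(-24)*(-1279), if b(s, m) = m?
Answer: -2573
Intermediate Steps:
V(l) = 27 + l (V(l) = 1*l + 27 = l + 27 = 27 + l)
1264 + V(-24)*(-1279) = 1264 + (27 - 24)*(-1279) = 1264 + 3*(-1279) = 1264 - 3837 = -2573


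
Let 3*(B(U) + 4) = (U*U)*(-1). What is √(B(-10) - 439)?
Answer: I*√4287/3 ≈ 21.825*I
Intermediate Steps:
B(U) = -4 - U²/3 (B(U) = -4 + ((U*U)*(-1))/3 = -4 + (U²*(-1))/3 = -4 + (-U²)/3 = -4 - U²/3)
√(B(-10) - 439) = √((-4 - ⅓*(-10)²) - 439) = √((-4 - ⅓*100) - 439) = √((-4 - 100/3) - 439) = √(-112/3 - 439) = √(-1429/3) = I*√4287/3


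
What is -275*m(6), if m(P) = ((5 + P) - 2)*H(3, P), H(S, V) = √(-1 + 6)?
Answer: -2475*√5 ≈ -5534.3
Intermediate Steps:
H(S, V) = √5
m(P) = √5*(3 + P) (m(P) = ((5 + P) - 2)*√5 = (3 + P)*√5 = √5*(3 + P))
-275*m(6) = -275*√5*(3 + 6) = -275*√5*9 = -2475*√5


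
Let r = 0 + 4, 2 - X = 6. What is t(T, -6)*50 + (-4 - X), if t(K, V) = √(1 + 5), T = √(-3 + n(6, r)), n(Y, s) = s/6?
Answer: 50*√6 ≈ 122.47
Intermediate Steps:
X = -4 (X = 2 - 1*6 = 2 - 6 = -4)
r = 4
n(Y, s) = s/6 (n(Y, s) = s*(⅙) = s/6)
T = I*√21/3 (T = √(-3 + (⅙)*4) = √(-3 + ⅔) = √(-7/3) = I*√21/3 ≈ 1.5275*I)
t(K, V) = √6
t(T, -6)*50 + (-4 - X) = √6*50 + (-4 - 1*(-4)) = 50*√6 + (-4 + 4) = 50*√6 + 0 = 50*√6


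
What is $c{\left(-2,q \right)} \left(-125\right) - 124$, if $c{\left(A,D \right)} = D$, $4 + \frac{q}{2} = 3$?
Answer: $126$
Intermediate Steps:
$q = -2$ ($q = -8 + 2 \cdot 3 = -8 + 6 = -2$)
$c{\left(-2,q \right)} \left(-125\right) - 124 = \left(-2\right) \left(-125\right) - 124 = 250 - 124 = 126$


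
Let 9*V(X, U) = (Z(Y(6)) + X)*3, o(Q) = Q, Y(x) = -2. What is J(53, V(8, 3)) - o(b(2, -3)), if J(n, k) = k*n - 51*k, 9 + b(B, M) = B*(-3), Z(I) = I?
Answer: 19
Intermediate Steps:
b(B, M) = -9 - 3*B (b(B, M) = -9 + B*(-3) = -9 - 3*B)
V(X, U) = -⅔ + X/3 (V(X, U) = ((-2 + X)*3)/9 = (-6 + 3*X)/9 = -⅔ + X/3)
J(n, k) = -51*k + k*n
J(53, V(8, 3)) - o(b(2, -3)) = (-⅔ + (⅓)*8)*(-51 + 53) - (-9 - 3*2) = (-⅔ + 8/3)*2 - (-9 - 6) = 2*2 - 1*(-15) = 4 + 15 = 19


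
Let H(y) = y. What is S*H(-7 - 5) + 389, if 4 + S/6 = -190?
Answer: 14357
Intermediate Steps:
S = -1164 (S = -24 + 6*(-190) = -24 - 1140 = -1164)
S*H(-7 - 5) + 389 = -1164*(-7 - 5) + 389 = -1164*(-12) + 389 = 13968 + 389 = 14357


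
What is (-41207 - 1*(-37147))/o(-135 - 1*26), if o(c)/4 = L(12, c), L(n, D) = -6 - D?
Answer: -203/31 ≈ -6.5484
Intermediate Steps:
o(c) = -24 - 4*c (o(c) = 4*(-6 - c) = -24 - 4*c)
(-41207 - 1*(-37147))/o(-135 - 1*26) = (-41207 - 1*(-37147))/(-24 - 4*(-135 - 1*26)) = (-41207 + 37147)/(-24 - 4*(-135 - 26)) = -4060/(-24 - 4*(-161)) = -4060/(-24 + 644) = -4060/620 = -4060*1/620 = -203/31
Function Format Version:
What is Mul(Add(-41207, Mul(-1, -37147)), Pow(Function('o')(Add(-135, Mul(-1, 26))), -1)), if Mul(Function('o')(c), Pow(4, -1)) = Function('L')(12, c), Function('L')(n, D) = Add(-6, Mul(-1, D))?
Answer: Rational(-203, 31) ≈ -6.5484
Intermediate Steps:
Function('o')(c) = Add(-24, Mul(-4, c)) (Function('o')(c) = Mul(4, Add(-6, Mul(-1, c))) = Add(-24, Mul(-4, c)))
Mul(Add(-41207, Mul(-1, -37147)), Pow(Function('o')(Add(-135, Mul(-1, 26))), -1)) = Mul(Add(-41207, Mul(-1, -37147)), Pow(Add(-24, Mul(-4, Add(-135, Mul(-1, 26)))), -1)) = Mul(Add(-41207, 37147), Pow(Add(-24, Mul(-4, Add(-135, -26))), -1)) = Mul(-4060, Pow(Add(-24, Mul(-4, -161)), -1)) = Mul(-4060, Pow(Add(-24, 644), -1)) = Mul(-4060, Pow(620, -1)) = Mul(-4060, Rational(1, 620)) = Rational(-203, 31)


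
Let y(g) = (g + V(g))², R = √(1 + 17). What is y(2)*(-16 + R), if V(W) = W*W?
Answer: -576 + 108*√2 ≈ -423.27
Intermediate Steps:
V(W) = W²
R = 3*√2 (R = √18 = 3*√2 ≈ 4.2426)
y(g) = (g + g²)²
y(2)*(-16 + R) = (2²*(1 + 2)²)*(-16 + 3*√2) = (4*3²)*(-16 + 3*√2) = (4*9)*(-16 + 3*√2) = 36*(-16 + 3*√2) = -576 + 108*√2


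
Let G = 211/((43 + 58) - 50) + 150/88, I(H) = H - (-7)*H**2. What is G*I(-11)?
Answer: 249071/51 ≈ 4883.7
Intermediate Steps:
I(H) = H + 7*H**2
G = 13109/2244 (G = 211/(101 - 50) + 150*(1/88) = 211/51 + 75/44 = 13109/2244 ≈ 5.8418)
G*I(-11) = 13109*(-11*(1 + 7*(-11)))/2244 = 13109*(-11*(1 - 77))/2244 = 13109*(-11*(-76))/2244 = (13109/2244)*836 = 249071/51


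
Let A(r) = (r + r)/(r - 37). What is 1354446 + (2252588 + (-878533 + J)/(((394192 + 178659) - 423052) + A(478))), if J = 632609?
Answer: 238288907871226/66062315 ≈ 3.6070e+6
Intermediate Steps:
A(r) = 2*r/(-37 + r) (A(r) = (2*r)/(-37 + r) = 2*r/(-37 + r))
1354446 + (2252588 + (-878533 + J)/(((394192 + 178659) - 423052) + A(478))) = 1354446 + (2252588 + (-878533 + 632609)/(((394192 + 178659) - 423052) + 2*478/(-37 + 478))) = 1354446 + (2252588 - 245924/((572851 - 423052) + 2*478/441)) = 1354446 + (2252588 - 245924/(149799 + 2*478*(1/441))) = 1354446 + (2252588 - 245924/(149799 + 956/441)) = 1354446 + (2252588 - 245924/66062315/441) = 1354446 + (2252588 - 245924*441/66062315) = 1354446 + (2252588 - 108452484/66062315) = 1354446 + 148811069568736/66062315 = 238288907871226/66062315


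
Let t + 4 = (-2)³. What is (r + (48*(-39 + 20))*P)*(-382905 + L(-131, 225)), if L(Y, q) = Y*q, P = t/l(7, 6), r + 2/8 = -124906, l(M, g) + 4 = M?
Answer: 50004477135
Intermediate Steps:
l(M, g) = -4 + M
t = -12 (t = -4 + (-2)³ = -4 - 8 = -12)
r = -499625/4 (r = -¼ - 124906 = -499625/4 ≈ -1.2491e+5)
P = -4 (P = -12/(-4 + 7) = -12/3 = -12*⅓ = -4)
(r + (48*(-39 + 20))*P)*(-382905 + L(-131, 225)) = (-499625/4 + (48*(-39 + 20))*(-4))*(-382905 - 131*225) = (-499625/4 + (48*(-19))*(-4))*(-382905 - 29475) = (-499625/4 - 912*(-4))*(-412380) = (-499625/4 + 3648)*(-412380) = -485033/4*(-412380) = 50004477135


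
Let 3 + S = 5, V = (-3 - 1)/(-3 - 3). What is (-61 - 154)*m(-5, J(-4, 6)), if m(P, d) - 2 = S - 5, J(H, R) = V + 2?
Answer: 215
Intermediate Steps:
V = ⅔ (V = -4/(-6) = -4*(-⅙) = ⅔ ≈ 0.66667)
S = 2 (S = -3 + 5 = 2)
J(H, R) = 8/3 (J(H, R) = ⅔ + 2 = 8/3)
m(P, d) = -1 (m(P, d) = 2 + (2 - 5) = 2 - 3 = -1)
(-61 - 154)*m(-5, J(-4, 6)) = (-61 - 154)*(-1) = -215*(-1) = 215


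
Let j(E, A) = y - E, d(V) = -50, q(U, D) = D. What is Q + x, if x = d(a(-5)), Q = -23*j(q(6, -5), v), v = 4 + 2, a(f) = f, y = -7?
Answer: -4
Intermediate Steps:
v = 6
j(E, A) = -7 - E
Q = 46 (Q = -23*(-7 - 1*(-5)) = -23*(-7 + 5) = -23*(-2) = 46)
x = -50
Q + x = 46 - 50 = -4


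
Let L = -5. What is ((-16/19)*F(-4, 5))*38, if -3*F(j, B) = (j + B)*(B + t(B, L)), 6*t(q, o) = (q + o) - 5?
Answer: 400/9 ≈ 44.444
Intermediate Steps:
t(q, o) = -5/6 + o/6 + q/6 (t(q, o) = ((q + o) - 5)/6 = ((o + q) - 5)/6 = (-5 + o + q)/6 = -5/6 + o/6 + q/6)
F(j, B) = -(-5/3 + 7*B/6)*(B + j)/3 (F(j, B) = -(j + B)*(B + (-5/6 + (1/6)*(-5) + B/6))/3 = -(B + j)*(B + (-5/6 - 5/6 + B/6))/3 = -(B + j)*(B + (-5/3 + B/6))/3 = -(B + j)*(-5/3 + 7*B/6)/3 = -(-5/3 + 7*B/6)*(B + j)/3)
((-16/19)*F(-4, 5))*38 = ((-16/19)*(-7/18*5**2 + (5/9)*5 + (5/9)*(-4) - 7/18*5*(-4)))*38 = ((-16*1/19)*(-7/18*25 + 25/9 - 20/9 + 70/9))*38 = -16*(-175/18 + 25/9 - 20/9 + 70/9)/19*38 = -16/19*(-25/18)*38 = (200/171)*38 = 400/9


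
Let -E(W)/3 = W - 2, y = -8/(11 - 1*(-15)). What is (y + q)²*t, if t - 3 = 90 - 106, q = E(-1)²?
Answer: -1100401/13 ≈ -84646.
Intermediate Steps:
y = -4/13 (y = -8/(11 + 15) = -8/26 = -8*1/26 = -4/13 ≈ -0.30769)
E(W) = 6 - 3*W (E(W) = -3*(W - 2) = -3*(-2 + W) = 6 - 3*W)
q = 81 (q = (6 - 3*(-1))² = (6 + 3)² = 9² = 81)
t = -13 (t = 3 + (90 - 106) = 3 - 16 = -13)
(y + q)²*t = (-4/13 + 81)²*(-13) = (1049/13)²*(-13) = (1100401/169)*(-13) = -1100401/13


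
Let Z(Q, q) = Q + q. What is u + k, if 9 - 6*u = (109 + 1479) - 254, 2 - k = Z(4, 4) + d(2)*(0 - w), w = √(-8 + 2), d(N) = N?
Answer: -1361/6 + 2*I*√6 ≈ -226.83 + 4.899*I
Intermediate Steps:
w = I*√6 (w = √(-6) = I*√6 ≈ 2.4495*I)
k = -6 + 2*I*√6 (k = 2 - ((4 + 4) + 2*(0 - I*√6)) = 2 - (8 + 2*(0 - I*√6)) = 2 - (8 + 2*(-I*√6)) = 2 - (8 - 2*I*√6) = 2 + (-8 + 2*I*√6) = -6 + 2*I*√6 ≈ -6.0 + 4.899*I)
u = -1325/6 (u = 3/2 - ((109 + 1479) - 254)/6 = 3/2 - (1588 - 254)/6 = 3/2 - ⅙*1334 = 3/2 - 667/3 = -1325/6 ≈ -220.83)
u + k = -1325/6 + (-6 + 2*I*√6) = -1361/6 + 2*I*√6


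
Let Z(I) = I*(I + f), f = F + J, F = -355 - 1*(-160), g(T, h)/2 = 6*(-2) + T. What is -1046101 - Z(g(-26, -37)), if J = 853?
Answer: -1001869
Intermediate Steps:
g(T, h) = -24 + 2*T (g(T, h) = 2*(6*(-2) + T) = 2*(-12 + T) = -24 + 2*T)
F = -195 (F = -355 + 160 = -195)
f = 658 (f = -195 + 853 = 658)
Z(I) = I*(658 + I) (Z(I) = I*(I + 658) = I*(658 + I))
-1046101 - Z(g(-26, -37)) = -1046101 - (-24 + 2*(-26))*(658 + (-24 + 2*(-26))) = -1046101 - (-24 - 52)*(658 + (-24 - 52)) = -1046101 - (-76)*(658 - 76) = -1046101 - (-76)*582 = -1046101 - 1*(-44232) = -1046101 + 44232 = -1001869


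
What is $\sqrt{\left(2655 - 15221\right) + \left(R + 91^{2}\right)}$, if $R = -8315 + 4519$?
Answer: $i \sqrt{8081} \approx 89.894 i$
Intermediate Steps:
$R = -3796$
$\sqrt{\left(2655 - 15221\right) + \left(R + 91^{2}\right)} = \sqrt{\left(2655 - 15221\right) - \left(3796 - 91^{2}\right)} = \sqrt{\left(2655 - 15221\right) + \left(-3796 + 8281\right)} = \sqrt{-12566 + 4485} = \sqrt{-8081} = i \sqrt{8081}$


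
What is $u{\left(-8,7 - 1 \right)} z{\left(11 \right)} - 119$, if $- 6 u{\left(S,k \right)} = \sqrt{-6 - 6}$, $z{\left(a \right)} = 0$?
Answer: $-119$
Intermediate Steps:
$u{\left(S,k \right)} = - \frac{i \sqrt{3}}{3}$ ($u{\left(S,k \right)} = - \frac{\sqrt{-6 - 6}}{6} = - \frac{\sqrt{-12}}{6} = - \frac{2 i \sqrt{3}}{6} = - \frac{i \sqrt{3}}{3}$)
$u{\left(-8,7 - 1 \right)} z{\left(11 \right)} - 119 = - \frac{i \sqrt{3}}{3} \cdot 0 - 119 = 0 - 119 = -119$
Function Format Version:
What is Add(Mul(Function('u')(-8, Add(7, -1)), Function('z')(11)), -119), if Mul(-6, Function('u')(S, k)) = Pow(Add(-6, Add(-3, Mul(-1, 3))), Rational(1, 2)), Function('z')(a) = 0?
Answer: -119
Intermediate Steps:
Function('u')(S, k) = Mul(Rational(-1, 3), I, Pow(3, Rational(1, 2))) (Function('u')(S, k) = Mul(Rational(-1, 6), Pow(Add(-6, Add(-3, Mul(-1, 3))), Rational(1, 2))) = Mul(Rational(-1, 6), Pow(Add(-6, Add(-3, -3)), Rational(1, 2))) = Mul(Rational(-1, 6), Pow(Add(-6, -6), Rational(1, 2))) = Mul(Rational(-1, 6), Pow(-12, Rational(1, 2))) = Mul(Rational(-1, 6), Mul(2, I, Pow(3, Rational(1, 2)))) = Mul(Rational(-1, 3), I, Pow(3, Rational(1, 2))))
Add(Mul(Function('u')(-8, Add(7, -1)), Function('z')(11)), -119) = Add(Mul(Mul(Rational(-1, 3), I, Pow(3, Rational(1, 2))), 0), -119) = Add(0, -119) = -119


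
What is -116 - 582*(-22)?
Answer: 12688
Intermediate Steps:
-116 - 582*(-22) = -116 - 97*(-132) = -116 + 12804 = 12688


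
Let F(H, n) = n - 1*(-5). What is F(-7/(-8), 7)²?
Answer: 144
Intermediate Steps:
F(H, n) = 5 + n (F(H, n) = n + 5 = 5 + n)
F(-7/(-8), 7)² = (5 + 7)² = 12² = 144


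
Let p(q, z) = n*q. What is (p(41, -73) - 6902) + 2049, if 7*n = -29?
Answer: -35160/7 ≈ -5022.9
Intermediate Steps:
n = -29/7 (n = (⅐)*(-29) = -29/7 ≈ -4.1429)
p(q, z) = -29*q/7
(p(41, -73) - 6902) + 2049 = (-29/7*41 - 6902) + 2049 = (-1189/7 - 6902) + 2049 = -49503/7 + 2049 = -35160/7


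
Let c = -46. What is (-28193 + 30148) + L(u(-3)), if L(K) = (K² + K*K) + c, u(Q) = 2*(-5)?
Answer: 2109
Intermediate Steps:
u(Q) = -10
L(K) = -46 + 2*K² (L(K) = (K² + K*K) - 46 = (K² + K²) - 46 = 2*K² - 46 = -46 + 2*K²)
(-28193 + 30148) + L(u(-3)) = (-28193 + 30148) + (-46 + 2*(-10)²) = 1955 + (-46 + 2*100) = 1955 + (-46 + 200) = 1955 + 154 = 2109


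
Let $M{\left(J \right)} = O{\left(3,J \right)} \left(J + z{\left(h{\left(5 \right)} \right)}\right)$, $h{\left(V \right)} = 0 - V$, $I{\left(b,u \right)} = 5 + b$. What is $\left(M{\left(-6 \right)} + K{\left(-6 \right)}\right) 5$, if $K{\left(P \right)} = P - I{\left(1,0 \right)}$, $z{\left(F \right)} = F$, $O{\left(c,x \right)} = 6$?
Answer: $-390$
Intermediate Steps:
$h{\left(V \right)} = - V$
$K{\left(P \right)} = -6 + P$ ($K{\left(P \right)} = P - \left(5 + 1\right) = P - 6 = -6 + P$)
$M{\left(J \right)} = -30 + 6 J$ ($M{\left(J \right)} = 6 \left(J - 5\right) = 6 \left(-5 + J\right) = -30 + 6 J$)
$\left(M{\left(-6 \right)} + K{\left(-6 \right)}\right) 5 = \left(\left(-30 + 6 \left(-6\right)\right) - 12\right) 5 = \left(\left(-30 - 36\right) - 12\right) 5 = \left(-66 - 12\right) 5 = \left(-78\right) 5 = -390$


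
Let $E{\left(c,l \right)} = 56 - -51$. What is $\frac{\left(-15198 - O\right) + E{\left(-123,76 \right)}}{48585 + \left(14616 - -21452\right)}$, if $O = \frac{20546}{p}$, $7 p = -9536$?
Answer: $- \frac{71881977}{403625504} \approx -0.17809$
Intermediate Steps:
$p = - \frac{9536}{7}$ ($p = \frac{1}{7} \left(-9536\right) = - \frac{9536}{7} \approx -1362.3$)
$E{\left(c,l \right)} = 107$ ($E{\left(c,l \right)} = 56 + 51 = 107$)
$O = - \frac{71911}{4768}$ ($O = \frac{20546}{- \frac{9536}{7}} = 20546 \left(- \frac{7}{9536}\right) = - \frac{71911}{4768} \approx -15.082$)
$\frac{\left(-15198 - O\right) + E{\left(-123,76 \right)}}{48585 + \left(14616 - -21452\right)} = \frac{\left(-15198 - - \frac{71911}{4768}\right) + 107}{48585 + \left(14616 - -21452\right)} = \frac{\left(-15198 + \frac{71911}{4768}\right) + 107}{48585 + \left(14616 + 21452\right)} = \frac{- \frac{72392153}{4768} + 107}{48585 + 36068} = - \frac{71881977}{4768 \cdot 84653} = \left(- \frac{71881977}{4768}\right) \frac{1}{84653} = - \frac{71881977}{403625504}$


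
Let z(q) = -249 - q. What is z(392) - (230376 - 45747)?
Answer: -185270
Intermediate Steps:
z(392) - (230376 - 45747) = (-249 - 1*392) - (230376 - 45747) = (-249 - 392) - 1*184629 = -641 - 184629 = -185270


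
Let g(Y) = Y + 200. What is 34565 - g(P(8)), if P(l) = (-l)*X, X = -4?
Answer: 34333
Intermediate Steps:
P(l) = 4*l (P(l) = -l*(-4) = 4*l)
g(Y) = 200 + Y
34565 - g(P(8)) = 34565 - (200 + 4*8) = 34565 - (200 + 32) = 34565 - 1*232 = 34565 - 232 = 34333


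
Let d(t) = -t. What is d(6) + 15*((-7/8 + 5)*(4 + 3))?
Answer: 3417/8 ≈ 427.13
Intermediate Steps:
d(6) + 15*((-7/8 + 5)*(4 + 3)) = -1*6 + 15*((-7/8 + 5)*(4 + 3)) = -6 + 15*((-7*⅛ + 5)*7) = -6 + 15*((-7/8 + 5)*7) = -6 + 15*((33/8)*7) = -6 + 15*(231/8) = -6 + 3465/8 = 3417/8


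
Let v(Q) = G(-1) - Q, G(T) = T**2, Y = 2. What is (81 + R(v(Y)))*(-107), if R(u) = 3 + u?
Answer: -8881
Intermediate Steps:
v(Q) = 1 - Q (v(Q) = (-1)**2 - Q = 1 - Q)
(81 + R(v(Y)))*(-107) = (81 + (3 + (1 - 1*2)))*(-107) = (81 + (3 + (1 - 2)))*(-107) = (81 + (3 - 1))*(-107) = (81 + 2)*(-107) = 83*(-107) = -8881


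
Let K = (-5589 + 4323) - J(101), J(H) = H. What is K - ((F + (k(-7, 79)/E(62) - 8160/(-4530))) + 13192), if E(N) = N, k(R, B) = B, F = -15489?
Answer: 8677867/9362 ≈ 926.92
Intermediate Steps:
K = -1367 (K = (-5589 + 4323) - 1*101 = -1266 - 101 = -1367)
K - ((F + (k(-7, 79)/E(62) - 8160/(-4530))) + 13192) = -1367 - ((-15489 + (79/62 - 8160/(-4530))) + 13192) = -1367 - ((-15489 + (79*(1/62) - 8160*(-1/4530))) + 13192) = -1367 - ((-15489 + (79/62 + 272/151)) + 13192) = -1367 - ((-15489 + 28793/9362) + 13192) = -1367 - (-144979225/9362 + 13192) = -1367 - 1*(-21475721/9362) = -1367 + 21475721/9362 = 8677867/9362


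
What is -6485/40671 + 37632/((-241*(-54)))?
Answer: 2975587/1089079 ≈ 2.7322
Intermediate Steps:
-6485/40671 + 37632/((-241*(-54))) = -6485*1/40671 + 37632/13014 = -6485/40671 + 37632*(1/13014) = -6485/40671 + 6272/2169 = 2975587/1089079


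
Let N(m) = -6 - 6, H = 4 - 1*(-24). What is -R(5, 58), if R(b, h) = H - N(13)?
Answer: -40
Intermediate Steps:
H = 28 (H = 4 + 24 = 28)
N(m) = -12
R(b, h) = 40 (R(b, h) = 28 - 1*(-12) = 28 + 12 = 40)
-R(5, 58) = -1*40 = -40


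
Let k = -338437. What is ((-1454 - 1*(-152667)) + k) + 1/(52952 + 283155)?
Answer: -62927296967/336107 ≈ -1.8722e+5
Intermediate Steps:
((-1454 - 1*(-152667)) + k) + 1/(52952 + 283155) = ((-1454 - 1*(-152667)) - 338437) + 1/(52952 + 283155) = ((-1454 + 152667) - 338437) + 1/336107 = (151213 - 338437) + 1/336107 = -187224 + 1/336107 = -62927296967/336107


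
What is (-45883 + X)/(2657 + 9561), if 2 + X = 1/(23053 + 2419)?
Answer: -1168782719/311216896 ≈ -3.7555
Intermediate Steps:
X = -50943/25472 (X = -2 + 1/(23053 + 2419) = -2 + 1/25472 = -50943/25472 ≈ -2.0000)
(-45883 + X)/(2657 + 9561) = (-45883 - 50943/25472)/(2657 + 9561) = -1168782719/25472/12218 = -1168782719/25472*1/12218 = -1168782719/311216896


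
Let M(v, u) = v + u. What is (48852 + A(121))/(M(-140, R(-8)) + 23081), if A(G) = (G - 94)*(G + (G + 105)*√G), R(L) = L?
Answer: 119241/22933 ≈ 5.1995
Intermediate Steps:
M(v, u) = u + v
A(G) = (-94 + G)*(G + √G*(105 + G)) (A(G) = (-94 + G)*(G + (105 + G)*√G) = (-94 + G)*(G + √G*(105 + G)))
(48852 + A(121))/(M(-140, R(-8)) + 23081) = (48852 + (121² + 121^(5/2) - 9870*√121 - 94*121 + 11*121^(3/2)))/((-8 - 140) + 23081) = (48852 + (14641 + 161051 - 9870*11 - 11374 + 11*1331))/(-148 + 23081) = (48852 + (14641 + 161051 - 108570 - 11374 + 14641))/22933 = (48852 + 70389)*(1/22933) = 119241*(1/22933) = 119241/22933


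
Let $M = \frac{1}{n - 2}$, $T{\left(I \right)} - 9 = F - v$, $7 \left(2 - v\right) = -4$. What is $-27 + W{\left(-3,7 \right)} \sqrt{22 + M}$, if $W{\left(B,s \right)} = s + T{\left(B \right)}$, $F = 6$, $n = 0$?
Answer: $-27 + \frac{68 \sqrt{86}}{7} \approx 63.087$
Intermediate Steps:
$v = \frac{18}{7}$ ($v = 2 - - \frac{4}{7} = 2 + \frac{4}{7} = \frac{18}{7} \approx 2.5714$)
$T{\left(I \right)} = \frac{87}{7}$ ($T{\left(I \right)} = 9 + \left(6 - \frac{18}{7}\right) = 9 + \frac{24}{7} = \frac{87}{7}$)
$W{\left(B,s \right)} = \frac{87}{7} + s$ ($W{\left(B,s \right)} = s + \frac{87}{7} = \frac{87}{7} + s$)
$M = - \frac{1}{2}$ ($M = \frac{1}{0 - 2} = \frac{1}{-2} = - \frac{1}{2} \approx -0.5$)
$-27 + W{\left(-3,7 \right)} \sqrt{22 + M} = -27 + \left(\frac{87}{7} + 7\right) \sqrt{22 - \frac{1}{2}} = -27 + \frac{136 \sqrt{\frac{43}{2}}}{7} = -27 + \frac{136 \frac{\sqrt{86}}{2}}{7} = -27 + \frac{68 \sqrt{86}}{7}$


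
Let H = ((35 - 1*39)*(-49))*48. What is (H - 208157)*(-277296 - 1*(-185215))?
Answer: 18301006669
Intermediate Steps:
H = 9408 (H = ((35 - 39)*(-49))*48 = -4*(-49)*48 = 196*48 = 9408)
(H - 208157)*(-277296 - 1*(-185215)) = (9408 - 208157)*(-277296 - 1*(-185215)) = -198749*(-277296 + 185215) = -198749*(-92081) = 18301006669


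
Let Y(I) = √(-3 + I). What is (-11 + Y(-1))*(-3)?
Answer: 33 - 6*I ≈ 33.0 - 6.0*I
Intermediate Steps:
(-11 + Y(-1))*(-3) = (-11 + √(-3 - 1))*(-3) = (-11 + √(-4))*(-3) = (-11 + 2*I)*(-3) = 33 - 6*I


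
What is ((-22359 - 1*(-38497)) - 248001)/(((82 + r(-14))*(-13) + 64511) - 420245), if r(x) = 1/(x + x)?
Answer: 6492164/9990387 ≈ 0.64984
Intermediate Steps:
r(x) = 1/(2*x)
((-22359 - 1*(-38497)) - 248001)/(((82 + r(-14))*(-13) + 64511) - 420245) = ((-22359 - 1*(-38497)) - 248001)/(((82 + (1/2)/(-14))*(-13) + 64511) - 420245) = ((-22359 + 38497) - 248001)/(((82 + (1/2)*(-1/14))*(-13) + 64511) - 420245) = (16138 - 248001)/(((82 - 1/28)*(-13) + 64511) - 420245) = -231863/(((2295/28)*(-13) + 64511) - 420245) = -231863/((-29835/28 + 64511) - 420245) = -231863/(1776473/28 - 420245) = -231863/(-9990387/28) = -231863*(-28/9990387) = 6492164/9990387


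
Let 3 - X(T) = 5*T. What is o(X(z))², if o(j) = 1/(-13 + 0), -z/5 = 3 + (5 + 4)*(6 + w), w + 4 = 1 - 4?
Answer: 1/169 ≈ 0.0059172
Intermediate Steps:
w = -7 (w = -4 + (1 - 4) = -4 - 3 = -7)
z = 30 (z = -5*(3 + (5 + 4)*(6 - 7)) = -5*(3 + 9*(-1)) = -5*(3 - 9) = -5*(-6) = 30)
X(T) = 3 - 5*T
o(j) = -1/13 (o(j) = 1/(-13) = -1/13)
o(X(z))² = (-1/13)² = 1/169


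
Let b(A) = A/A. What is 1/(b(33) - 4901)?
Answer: -1/4900 ≈ -0.00020408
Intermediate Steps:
b(A) = 1
1/(b(33) - 4901) = 1/(1 - 4901) = 1/(-4900) = -1/4900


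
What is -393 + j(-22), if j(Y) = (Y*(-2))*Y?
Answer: -1361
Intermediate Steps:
j(Y) = -2*Y² (j(Y) = (-2*Y)*Y = -2*Y²)
-393 + j(-22) = -393 - 2*(-22)² = -393 - 2*484 = -393 - 968 = -1361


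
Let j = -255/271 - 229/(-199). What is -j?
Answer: -11314/53929 ≈ -0.20979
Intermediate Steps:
j = 11314/53929 (j = -255*1/271 - 229*(-1/199) = -255/271 + 229/199 = 11314/53929 ≈ 0.20979)
-j = -1*11314/53929 = -11314/53929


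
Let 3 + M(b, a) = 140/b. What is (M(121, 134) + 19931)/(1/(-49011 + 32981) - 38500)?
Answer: -38655190840/74675755121 ≈ -0.51764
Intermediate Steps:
M(b, a) = -3 + 140/b
(M(121, 134) + 19931)/(1/(-49011 + 32981) - 38500) = ((-3 + 140/121) + 19931)/(1/(-49011 + 32981) - 38500) = ((-3 + 140*(1/121)) + 19931)/(1/(-16030) - 38500) = ((-3 + 140/121) + 19931)/(-1/16030 - 38500) = (-223/121 + 19931)/(-617155001/16030) = (2411428/121)*(-16030/617155001) = -38655190840/74675755121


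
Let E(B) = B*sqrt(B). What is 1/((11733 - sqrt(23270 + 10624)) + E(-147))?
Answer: 1/(3*(3911 - sqrt(3766) - 343*I*sqrt(3))) ≈ 8.4574e-5 + 1.3052e-5*I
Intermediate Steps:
E(B) = B**(3/2)
1/((11733 - sqrt(23270 + 10624)) + E(-147)) = 1/((11733 - sqrt(23270 + 10624)) + (-147)**(3/2)) = 1/((11733 - sqrt(33894)) - 1029*I*sqrt(3)) = 1/((11733 - 3*sqrt(3766)) - 1029*I*sqrt(3)) = 1/(11733 - 3*sqrt(3766) - 1029*I*sqrt(3))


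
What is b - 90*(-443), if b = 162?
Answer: 40032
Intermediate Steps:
b - 90*(-443) = 162 - 90*(-443) = 162 + 39870 = 40032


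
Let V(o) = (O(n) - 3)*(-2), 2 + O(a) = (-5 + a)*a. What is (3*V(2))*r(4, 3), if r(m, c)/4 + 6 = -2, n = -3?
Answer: 3648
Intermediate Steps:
O(a) = -2 + a*(-5 + a) (O(a) = -2 + (-5 + a)*a = -2 + a*(-5 + a))
r(m, c) = -32 (r(m, c) = -24 + 4*(-2) = -24 - 8 = -32)
V(o) = -38 (V(o) = ((-2 + (-3)**2 - 5*(-3)) - 3)*(-2) = ((-2 + 9 + 15) - 3)*(-2) = (22 - 3)*(-2) = 19*(-2) = -38)
(3*V(2))*r(4, 3) = (3*(-38))*(-32) = -114*(-32) = 3648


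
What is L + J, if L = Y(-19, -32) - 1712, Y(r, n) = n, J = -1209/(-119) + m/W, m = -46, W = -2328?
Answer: -240161891/138516 ≈ -1733.8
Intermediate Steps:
J = 1410013/138516 (J = -1209/(-119) - 46/(-2328) = -1209*(-1/119) - 46*(-1/2328) = 1209/119 + 23/1164 = 1410013/138516 ≈ 10.179)
L = -1744 (L = -32 - 1712 = -1744)
L + J = -1744 + 1410013/138516 = -240161891/138516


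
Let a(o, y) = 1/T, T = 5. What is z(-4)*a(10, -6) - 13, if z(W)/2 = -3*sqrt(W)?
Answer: -13 - 12*I/5 ≈ -13.0 - 2.4*I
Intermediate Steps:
z(W) = -6*sqrt(W) (z(W) = 2*(-3*sqrt(W)) = -6*sqrt(W))
a(o, y) = 1/5
z(-4)*a(10, -6) - 13 = -12*I*(1/5) - 13 = -12*I/5 - 13 = -13 - 12*I/5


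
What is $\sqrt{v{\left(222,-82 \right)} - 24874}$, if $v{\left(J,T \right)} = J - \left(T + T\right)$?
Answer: $2 i \sqrt{6122} \approx 156.49 i$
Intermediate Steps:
$v{\left(J,T \right)} = J - 2 T$
$\sqrt{v{\left(222,-82 \right)} - 24874} = \sqrt{\left(222 - -164\right) - 24874} = \sqrt{\left(222 + 164\right) - 24874} = \sqrt{386 - 24874} = \sqrt{-24488} = 2 i \sqrt{6122}$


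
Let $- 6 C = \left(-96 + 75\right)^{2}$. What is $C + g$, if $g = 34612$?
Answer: $\frac{69077}{2} \approx 34539.0$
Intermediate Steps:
$C = - \frac{147}{2}$ ($C = - \frac{\left(-96 + 75\right)^{2}}{6} = - \frac{\left(-21\right)^{2}}{6} = \left(- \frac{1}{6}\right) 441 = - \frac{147}{2} \approx -73.5$)
$C + g = - \frac{147}{2} + 34612 = \frac{69077}{2}$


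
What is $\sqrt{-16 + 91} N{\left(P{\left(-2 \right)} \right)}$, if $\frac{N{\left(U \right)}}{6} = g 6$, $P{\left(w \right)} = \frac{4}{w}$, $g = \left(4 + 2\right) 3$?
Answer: $3240 \sqrt{3} \approx 5611.8$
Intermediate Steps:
$g = 18$ ($g = 6 \cdot 3 = 18$)
$N{\left(U \right)} = 648$ ($N{\left(U \right)} = 6 \cdot 18 \cdot 6 = 6 \cdot 108 = 648$)
$\sqrt{-16 + 91} N{\left(P{\left(-2 \right)} \right)} = \sqrt{-16 + 91} \cdot 648 = \sqrt{75} \cdot 648 = 5 \sqrt{3} \cdot 648 = 3240 \sqrt{3}$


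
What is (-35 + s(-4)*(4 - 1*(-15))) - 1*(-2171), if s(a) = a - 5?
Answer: 1965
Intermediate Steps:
s(a) = -5 + a
(-35 + s(-4)*(4 - 1*(-15))) - 1*(-2171) = (-35 + (-5 - 4)*(4 - 1*(-15))) - 1*(-2171) = (-35 - 9*(4 + 15)) + 2171 = (-35 - 9*19) + 2171 = (-35 - 171) + 2171 = -206 + 2171 = 1965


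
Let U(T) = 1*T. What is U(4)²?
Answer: 16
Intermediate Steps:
U(T) = T
U(4)² = 4² = 16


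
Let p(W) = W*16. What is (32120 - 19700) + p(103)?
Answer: 14068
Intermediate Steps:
p(W) = 16*W
(32120 - 19700) + p(103) = (32120 - 19700) + 16*103 = 12420 + 1648 = 14068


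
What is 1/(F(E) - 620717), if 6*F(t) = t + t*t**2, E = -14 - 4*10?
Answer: -1/646970 ≈ -1.5457e-6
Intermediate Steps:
E = -54 (E = -14 - 40 = -54)
F(t) = t/6 + t**3/6 (F(t) = (t + t*t**2)/6 = (t + t**3)/6 = t/6 + t**3/6)
1/(F(E) - 620717) = 1/((1/6)*(-54)*(1 + (-54)**2) - 620717) = 1/((1/6)*(-54)*(1 + 2916) - 620717) = 1/((1/6)*(-54)*2917 - 620717) = 1/(-26253 - 620717) = 1/(-646970) = -1/646970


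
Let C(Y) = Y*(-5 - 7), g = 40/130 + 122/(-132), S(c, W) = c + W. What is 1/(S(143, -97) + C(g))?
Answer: 143/7636 ≈ 0.018727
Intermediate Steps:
S(c, W) = W + c
g = -529/858 (g = 40*(1/130) + 122*(-1/132) = 4/13 - 61/66 = -529/858 ≈ -0.61655)
C(Y) = -12*Y (C(Y) = Y*(-12) = -12*Y)
1/(S(143, -97) + C(g)) = 1/((-97 + 143) - 12*(-529/858)) = 1/(46 + 1058/143) = 1/(7636/143) = 143/7636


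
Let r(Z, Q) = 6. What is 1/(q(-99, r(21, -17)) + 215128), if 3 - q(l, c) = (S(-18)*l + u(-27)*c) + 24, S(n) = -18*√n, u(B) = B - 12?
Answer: 215341/46428905713 + 5346*I*√2/46428905713 ≈ 4.6381e-6 + 1.6284e-7*I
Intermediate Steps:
u(B) = -12 + B
q(l, c) = -21 + 39*c + 54*I*l*√2 (q(l, c) = 3 - (((-54*I*√2)*l + (-12 - 27)*c) + 24) = 3 - (((-54*I*√2)*l - 39*c) + 24) = 3 - ((-54*I*l*√2 - 39*c) + 24) = 3 - ((-39*c - 54*I*l*√2) + 24) = 3 - (24 - 39*c - 54*I*l*√2) = 3 + (-24 + 39*c + 54*I*l*√2) = -21 + 39*c + 54*I*l*√2)
1/(q(-99, r(21, -17)) + 215128) = 1/((-21 + 39*6 + 54*I*(-99)*√2) + 215128) = 1/((-21 + 234 - 5346*I*√2) + 215128) = 1/((213 - 5346*I*√2) + 215128) = 1/(215341 - 5346*I*√2)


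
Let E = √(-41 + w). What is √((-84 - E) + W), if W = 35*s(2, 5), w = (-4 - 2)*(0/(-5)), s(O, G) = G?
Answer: √(91 - I*√41) ≈ 9.5453 - 0.33541*I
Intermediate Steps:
w = 0 (w = -0*(-1)/5 = -6*0 = 0)
E = I*√41 (E = √(-41 + 0) = √(-41) = I*√41 ≈ 6.4031*I)
W = 175 (W = 35*5 = 175)
√((-84 - E) + W) = √((-84 - I*√41) + 175) = √(91 - I*√41)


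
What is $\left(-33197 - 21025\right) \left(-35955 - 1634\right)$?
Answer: $2038150758$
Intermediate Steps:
$\left(-33197 - 21025\right) \left(-35955 - 1634\right) = \left(-54222\right) \left(-37589\right) = 2038150758$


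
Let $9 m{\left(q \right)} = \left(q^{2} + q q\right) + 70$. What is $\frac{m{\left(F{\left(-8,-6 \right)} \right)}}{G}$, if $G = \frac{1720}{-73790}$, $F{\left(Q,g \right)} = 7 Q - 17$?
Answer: $- \frac{2198942}{43} \approx -51138.0$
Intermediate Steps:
$F{\left(Q,g \right)} = -17 + 7 Q$
$m{\left(q \right)} = \frac{70}{9} + \frac{2 q^{2}}{9}$ ($m{\left(q \right)} = \frac{\left(q^{2} + q q\right) + 70}{9} = \frac{\left(q^{2} + q^{2}\right) + 70}{9} = \frac{2 q^{2} + 70}{9} = \frac{70 + 2 q^{2}}{9} = \frac{70}{9} + \frac{2 q^{2}}{9}$)
$G = - \frac{172}{7379}$ ($G = 1720 \left(- \frac{1}{73790}\right) = - \frac{172}{7379} \approx -0.023309$)
$\frac{m{\left(F{\left(-8,-6 \right)} \right)}}{G} = \frac{\frac{70}{9} + \frac{2 \left(-17 + 7 \left(-8\right)\right)^{2}}{9}}{- \frac{172}{7379}} = \left(\frac{70}{9} + \frac{2 \left(-17 - 56\right)^{2}}{9}\right) \left(- \frac{7379}{172}\right) = \left(\frac{70}{9} + \frac{2 \left(-73\right)^{2}}{9}\right) \left(- \frac{7379}{172}\right) = \left(\frac{70}{9} + \frac{2}{9} \cdot 5329\right) \left(- \frac{7379}{172}\right) = \left(\frac{70}{9} + \frac{10658}{9}\right) \left(- \frac{7379}{172}\right) = 1192 \left(- \frac{7379}{172}\right) = - \frac{2198942}{43}$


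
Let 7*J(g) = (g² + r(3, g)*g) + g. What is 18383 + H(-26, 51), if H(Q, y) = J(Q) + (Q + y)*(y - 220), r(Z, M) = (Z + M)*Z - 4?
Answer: 14522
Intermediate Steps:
r(Z, M) = -4 + Z*(M + Z) (r(Z, M) = (M + Z)*Z - 4 = Z*(M + Z) - 4 = -4 + Z*(M + Z))
J(g) = g/7 + g²/7 + g*(5 + 3*g)/7 (J(g) = ((g² + (-4 + 3² + g*3)*g) + g)/7 = ((g² + (-4 + 9 + 3*g)*g) + g)/7 = ((g² + (5 + 3*g)*g) + g)/7 = ((g² + g*(5 + 3*g)) + g)/7 = (g + g² + g*(5 + 3*g))/7 = g/7 + g²/7 + g*(5 + 3*g)/7)
H(Q, y) = (-220 + y)*(Q + y) + 2*Q*(3 + 2*Q)/7 (H(Q, y) = 2*Q*(3 + 2*Q)/7 + (Q + y)*(y - 220) = 2*Q*(3 + 2*Q)/7 + (Q + y)*(-220 + y) = 2*Q*(3 + 2*Q)/7 + (-220 + y)*(Q + y) = (-220 + y)*(Q + y) + 2*Q*(3 + 2*Q)/7)
18383 + H(-26, 51) = 18383 + (51² - 220*51 - 1534/7*(-26) + (4/7)*(-26)² - 26*51) = 18383 + (2601 - 11220 + 39884/7 + (4/7)*676 - 1326) = 18383 + (2601 - 11220 + 39884/7 + 2704/7 - 1326) = 18383 - 3861 = 14522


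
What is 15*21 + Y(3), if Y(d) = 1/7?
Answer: 2206/7 ≈ 315.14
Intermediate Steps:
Y(d) = 1/7
15*21 + Y(3) = 15*21 + 1/7 = 315 + 1/7 = 2206/7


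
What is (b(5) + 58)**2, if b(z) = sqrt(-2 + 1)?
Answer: (58 + I)**2 ≈ 3363.0 + 116.0*I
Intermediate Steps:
b(z) = I (b(z) = sqrt(-1) = I)
(b(5) + 58)**2 = (I + 58)**2 = (58 + I)**2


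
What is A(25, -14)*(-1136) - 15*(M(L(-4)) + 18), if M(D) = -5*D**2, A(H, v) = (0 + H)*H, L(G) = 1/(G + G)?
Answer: -45457205/64 ≈ -7.1027e+5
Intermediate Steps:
L(G) = 1/(2*G)
A(H, v) = H**2 (A(H, v) = H*H = H**2)
A(25, -14)*(-1136) - 15*(M(L(-4)) + 18) = 25**2*(-1136) - 15*(-5*((1/2)/(-4))**2 + 18) = 625*(-1136) - 15*(-5*((1/2)*(-1/4))**2 + 18) = -710000 - 15*(-5*(-1/8)**2 + 18) = -710000 - 15*(-5*1/64 + 18) = -710000 - 15*(-5/64 + 18) = -710000 - 15*1147/64 = -710000 - 17205/64 = -45457205/64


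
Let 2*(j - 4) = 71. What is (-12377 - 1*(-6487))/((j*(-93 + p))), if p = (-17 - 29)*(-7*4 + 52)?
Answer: 620/4977 ≈ 0.12457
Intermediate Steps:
j = 79/2 (j = 4 + (½)*71 = 4 + 71/2 = 79/2 ≈ 39.500)
p = -1104 (p = -46*(-28 + 52) = -46*24 = -1104)
(-12377 - 1*(-6487))/((j*(-93 + p))) = (-12377 - 1*(-6487))/((79*(-93 - 1104)/2)) = (-12377 + 6487)/(((79/2)*(-1197))) = -5890/(-94563/2) = -5890*(-2/94563) = 620/4977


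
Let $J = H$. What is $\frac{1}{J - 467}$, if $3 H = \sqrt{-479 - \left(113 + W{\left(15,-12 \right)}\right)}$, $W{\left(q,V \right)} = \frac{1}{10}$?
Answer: $- \frac{42030}{19633931} - \frac{3 i \sqrt{59210}}{19633931} \approx -0.0021407 - 3.718 \cdot 10^{-5} i$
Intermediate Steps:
$W{\left(q,V \right)} = \frac{1}{10}$
$H = \frac{i \sqrt{59210}}{30}$ ($H = \frac{\sqrt{-479 - \frac{1131}{10}}}{3} = \frac{\sqrt{- \frac{5921}{10}}}{3} = \frac{\frac{1}{10} i \sqrt{59210}}{3} = \frac{i \sqrt{59210}}{30} \approx 8.111 i$)
$J = \frac{i \sqrt{59210}}{30} \approx 8.111 i$
$\frac{1}{J - 467} = \frac{1}{\frac{i \sqrt{59210}}{30} - 467} = \frac{1}{-467 + \frac{i \sqrt{59210}}{30}}$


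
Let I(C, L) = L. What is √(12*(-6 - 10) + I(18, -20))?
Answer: 2*I*√53 ≈ 14.56*I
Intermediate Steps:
√(12*(-6 - 10) + I(18, -20)) = √(12*(-6 - 10) - 20) = √(12*(-16) - 20) = √(-192 - 20) = √(-212) = 2*I*√53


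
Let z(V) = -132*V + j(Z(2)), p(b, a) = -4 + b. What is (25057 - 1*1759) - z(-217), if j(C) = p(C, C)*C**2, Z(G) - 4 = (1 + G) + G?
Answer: -5751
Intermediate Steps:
Z(G) = 5 + 2*G (Z(G) = 4 + ((1 + G) + G) = 4 + (1 + 2*G) = 5 + 2*G)
j(C) = C**2*(-4 + C) (j(C) = (-4 + C)*C**2 = C**2*(-4 + C))
z(V) = 405 - 132*V (z(V) = -132*V + (5 + 2*2)**2*(-4 + (5 + 2*2)) = -132*V + (5 + 4)**2*(-4 + (5 + 4)) = -132*V + 9**2*(-4 + 9) = -132*V + 81*5 = -132*V + 405 = 405 - 132*V)
(25057 - 1*1759) - z(-217) = (25057 - 1*1759) - (405 - 132*(-217)) = (25057 - 1759) - (405 + 28644) = 23298 - 1*29049 = 23298 - 29049 = -5751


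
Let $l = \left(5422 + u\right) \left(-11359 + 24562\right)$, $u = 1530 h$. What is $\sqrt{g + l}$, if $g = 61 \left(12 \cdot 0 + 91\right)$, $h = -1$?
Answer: $\sqrt{51391627} \approx 7168.8$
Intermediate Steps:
$u = -1530$ ($u = 1530 \left(-1\right) = -1530$)
$l = 51386076$ ($l = \left(5422 - 1530\right) \left(-11359 + 24562\right) = 3892 \cdot 13203 = 51386076$)
$g = 5551$ ($g = 61 \left(0 + 91\right) = 61 \cdot 91 = 5551$)
$\sqrt{g + l} = \sqrt{5551 + 51386076} = \sqrt{51391627}$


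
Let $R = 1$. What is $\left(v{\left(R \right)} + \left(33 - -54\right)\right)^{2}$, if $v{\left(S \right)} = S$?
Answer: $7744$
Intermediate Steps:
$\left(v{\left(R \right)} + \left(33 - -54\right)\right)^{2} = \left(1 + \left(33 - -54\right)\right)^{2} = \left(1 + \left(33 + 54\right)\right)^{2} = \left(1 + 87\right)^{2} = 88^{2} = 7744$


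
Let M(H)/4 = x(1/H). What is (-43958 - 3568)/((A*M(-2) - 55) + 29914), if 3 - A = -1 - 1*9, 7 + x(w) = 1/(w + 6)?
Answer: -174262/108183 ≈ -1.6108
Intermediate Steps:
x(w) = -7 + 1/(6 + w) (x(w) = -7 + 1/(w + 6) = -7 + 1/(6 + w))
M(H) = 4*(-41 - 7/H)/(6 + 1/H) (M(H) = 4*((-41 - 7/H)/(6 + 1/H)) = 4*(-41 - 7/H)/(6 + 1/H))
A = 13 (A = 3 - (-1 - 1*9) = 3 - (-1 - 9) = 3 - 1*(-10) = 3 + 10 = 13)
(-43958 - 3568)/((A*M(-2) - 55) + 29914) = (-43958 - 3568)/((13*(4*(-7 - 41*(-2))/(1 + 6*(-2))) - 55) + 29914) = -47526/((13*(4*(-7 + 82)/(1 - 12)) - 55) + 29914) = -47526/((13*(4*75/(-11)) - 55) + 29914) = -47526/((13*(4*(-1/11)*75) - 55) + 29914) = -47526/((13*(-300/11) - 55) + 29914) = -47526/((-3900/11 - 55) + 29914) = -47526/(-4505/11 + 29914) = -47526/324549/11 = -47526*11/324549 = -174262/108183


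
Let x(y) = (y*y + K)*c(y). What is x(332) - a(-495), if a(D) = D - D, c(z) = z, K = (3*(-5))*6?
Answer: 36564488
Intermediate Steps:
K = -90 (K = -15*6 = -90)
x(y) = y*(-90 + y**2) (x(y) = (y*y - 90)*y = (y**2 - 90)*y = (-90 + y**2)*y = y*(-90 + y**2))
a(D) = 0
x(332) - a(-495) = 332*(-90 + 332**2) - 1*0 = 332*(-90 + 110224) + 0 = 332*110134 + 0 = 36564488 + 0 = 36564488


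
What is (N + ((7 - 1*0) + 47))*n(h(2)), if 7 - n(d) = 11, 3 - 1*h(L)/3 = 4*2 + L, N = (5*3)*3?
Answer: -396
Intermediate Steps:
N = 45 (N = 15*3 = 45)
h(L) = -15 - 3*L (h(L) = 9 - 3*(4*2 + L) = 9 - 3*(8 + L) = 9 + (-24 - 3*L) = -15 - 3*L)
n(d) = -4 (n(d) = 7 - 1*11 = 7 - 11 = -4)
(N + ((7 - 1*0) + 47))*n(h(2)) = (45 + ((7 - 1*0) + 47))*(-4) = (45 + ((7 + 0) + 47))*(-4) = (45 + (7 + 47))*(-4) = (45 + 54)*(-4) = 99*(-4) = -396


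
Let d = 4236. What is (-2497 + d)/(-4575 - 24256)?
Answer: -1739/28831 ≈ -0.060317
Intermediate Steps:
(-2497 + d)/(-4575 - 24256) = (-2497 + 4236)/(-4575 - 24256) = 1739/(-28831) = 1739*(-1/28831) = -1739/28831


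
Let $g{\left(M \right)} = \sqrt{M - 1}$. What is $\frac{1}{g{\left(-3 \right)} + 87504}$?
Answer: $\frac{21876}{1914237505} - \frac{i}{3828475010} \approx 1.1428 \cdot 10^{-5} - 2.612 \cdot 10^{-10} i$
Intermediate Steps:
$g{\left(M \right)} = \sqrt{-1 + M}$
$\frac{1}{g{\left(-3 \right)} + 87504} = \frac{1}{\sqrt{-1 - 3} + 87504} = \frac{1}{\sqrt{-4} + 87504} = \frac{1}{2 i + 87504} = \frac{1}{87504 + 2 i} = \frac{87504 - 2 i}{7656950020}$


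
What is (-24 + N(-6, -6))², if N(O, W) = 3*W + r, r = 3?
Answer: 1521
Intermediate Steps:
N(O, W) = 3 + 3*W (N(O, W) = 3*W + 3 = 3 + 3*W)
(-24 + N(-6, -6))² = (-24 + (3 + 3*(-6)))² = (-24 + (3 - 18))² = (-24 - 15)² = (-39)² = 1521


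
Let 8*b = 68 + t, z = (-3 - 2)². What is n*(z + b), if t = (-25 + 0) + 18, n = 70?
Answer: 9135/4 ≈ 2283.8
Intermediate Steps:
t = -7 (t = -25 + 18 = -7)
z = 25 (z = (-5)² = 25)
b = 61/8 (b = (68 - 7)/8 = (⅛)*61 = 61/8 ≈ 7.6250)
n*(z + b) = 70*(25 + 61/8) = 70*(261/8) = 9135/4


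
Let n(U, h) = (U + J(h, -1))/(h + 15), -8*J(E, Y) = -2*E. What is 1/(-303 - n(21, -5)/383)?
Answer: -15320/4642039 ≈ -0.0033003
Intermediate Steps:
J(E, Y) = E/4 (J(E, Y) = -(-1)*E/4 = E/4)
n(U, h) = (U + h/4)/(15 + h) (n(U, h) = (U + h/4)/(h + 15) = (U + h/4)/(15 + h))
1/(-303 - n(21, -5)/383) = 1/(-303 - (21 + (¼)*(-5))/(15 - 5)/383) = 1/(-303 - (21 - 5/4)/10/383) = 1/(-303 - (⅒)*(79/4)/383) = 1/(-303 - 79/(40*383)) = 1/(-303 - 1*79/15320) = 1/(-303 - 79/15320) = 1/(-4642039/15320) = -15320/4642039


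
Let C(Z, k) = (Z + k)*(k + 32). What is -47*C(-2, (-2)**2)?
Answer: -3384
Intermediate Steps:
C(Z, k) = (32 + k)*(Z + k) (C(Z, k) = (Z + k)*(32 + k) = (32 + k)*(Z + k))
-47*C(-2, (-2)**2) = -47*(((-2)**2)**2 + 32*(-2) + 32*(-2)**2 - 2*(-2)**2) = -47*(4**2 - 64 + 32*4 - 2*4) = -47*(16 - 64 + 128 - 8) = -47*72 = -3384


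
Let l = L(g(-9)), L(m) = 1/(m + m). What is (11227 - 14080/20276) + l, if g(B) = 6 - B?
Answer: 1707189359/152070 ≈ 11226.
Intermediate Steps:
L(m) = 1/(2*m)
l = 1/30 (l = 1/(2*(6 - 1*(-9))) = 1/(2*(6 + 9)) = (1/2)/15 = (1/2)*(1/15) = 1/30 ≈ 0.033333)
(11227 - 14080/20276) + l = (11227 - 14080/20276) + 1/30 = (11227 - 14080*1/20276) + 1/30 = (11227 - 3520/5069) + 1/30 = 56906143/5069 + 1/30 = 1707189359/152070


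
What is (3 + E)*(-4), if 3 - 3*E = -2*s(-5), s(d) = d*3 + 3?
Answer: 16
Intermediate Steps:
s(d) = 3 + 3*d (s(d) = 3*d + 3 = 3 + 3*d)
E = -7 (E = 1 - (-2)*(3 + 3*(-5))/3 = 1 - (-2)*(3 - 15)/3 = 1 - (-2)*(-12)/3 = 1 - ⅓*24 = 1 - 8 = -7)
(3 + E)*(-4) = (3 - 7)*(-4) = -4*(-4) = 16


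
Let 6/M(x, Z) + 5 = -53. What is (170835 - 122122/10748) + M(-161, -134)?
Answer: 26622164519/155846 ≈ 1.7082e+5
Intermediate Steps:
M(x, Z) = -3/29 (M(x, Z) = 6/(-5 - 53) = 6/(-58) = 6*(-1/58) = -3/29)
(170835 - 122122/10748) + M(-161, -134) = (170835 - 122122/10748) - 3/29 = (170835 - 122122*1/10748) - 3/29 = (170835 - 61061/5374) - 3/29 = 918006229/5374 - 3/29 = 26622164519/155846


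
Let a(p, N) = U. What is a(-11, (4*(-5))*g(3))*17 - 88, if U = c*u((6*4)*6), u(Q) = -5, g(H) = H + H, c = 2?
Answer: -258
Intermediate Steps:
g(H) = 2*H
U = -10 (U = 2*(-5) = -10)
a(p, N) = -10
a(-11, (4*(-5))*g(3))*17 - 88 = -10*17 - 88 = -170 - 88 = -258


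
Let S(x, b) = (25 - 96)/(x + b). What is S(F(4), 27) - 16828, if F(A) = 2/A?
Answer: -925682/55 ≈ -16831.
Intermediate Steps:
S(x, b) = -71/(b + x)
S(F(4), 27) - 16828 = -71/(27 + 2/4) - 16828 = -71/(27 + 2*(¼)) - 16828 = -71/(27 + ½) - 16828 = -71/55/2 - 16828 = -71*2/55 - 16828 = -142/55 - 16828 = -925682/55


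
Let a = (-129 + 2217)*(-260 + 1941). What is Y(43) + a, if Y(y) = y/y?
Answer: 3509929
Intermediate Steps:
Y(y) = 1
a = 3509928 (a = 2088*1681 = 3509928)
Y(43) + a = 1 + 3509928 = 3509929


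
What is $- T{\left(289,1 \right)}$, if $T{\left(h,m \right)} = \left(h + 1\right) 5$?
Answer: $-1450$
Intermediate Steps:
$T{\left(h,m \right)} = 5 + 5 h$ ($T{\left(h,m \right)} = \left(1 + h\right) 5 = 5 + 5 h$)
$- T{\left(289,1 \right)} = - (5 + 5 \cdot 289) = - (5 + 1445) = \left(-1\right) 1450 = -1450$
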